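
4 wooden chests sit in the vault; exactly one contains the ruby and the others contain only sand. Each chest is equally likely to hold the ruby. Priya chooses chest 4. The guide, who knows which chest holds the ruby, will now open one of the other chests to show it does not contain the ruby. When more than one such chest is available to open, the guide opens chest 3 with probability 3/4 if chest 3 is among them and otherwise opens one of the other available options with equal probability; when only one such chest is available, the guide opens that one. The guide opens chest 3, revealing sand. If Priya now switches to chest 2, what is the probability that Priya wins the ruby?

1/3

Apply Bayes' rule, conditioning on where the ruby actually is.
If it is in any of chests 1, 2, and 4 (prior 1/4 each): chest 3 is available, opened with probability 3/4; weight (1/4)·(3/4) = 3/16 each.
If it is in chest 3 (prior 1/4): the guide opened chest 3, so this case is ruled out; weight (1/4)·0 = 0.
The weights sum to 9/16.
So P(the ruby in chest 2 | the guide opened chest 3) = (3/16) / (9/16) = 1/3.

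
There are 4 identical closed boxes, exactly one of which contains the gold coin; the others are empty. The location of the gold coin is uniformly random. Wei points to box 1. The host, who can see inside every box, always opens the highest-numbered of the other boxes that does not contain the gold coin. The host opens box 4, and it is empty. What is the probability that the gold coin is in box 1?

1/3

Condition on the true location of the gold coin.
If it is in any of boxes 1, 2, and 3 (prior 1/4 each): box 4 is the highest-numbered option available, probability 1; weight (1/4)·1 = 1/4 each.
If it is in box 4 (prior 1/4): the host opened box 4, so this case is ruled out; weight (1/4)·0 = 0.
The weights sum to 3/4.
So P(the gold coin in box 1 | the host opened box 4) = (1/4) / (3/4) = 1/3.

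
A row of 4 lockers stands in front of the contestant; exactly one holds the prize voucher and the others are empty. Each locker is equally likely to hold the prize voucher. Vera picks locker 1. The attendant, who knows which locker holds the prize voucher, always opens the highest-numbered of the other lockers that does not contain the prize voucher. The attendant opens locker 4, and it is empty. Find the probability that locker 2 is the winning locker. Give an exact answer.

Condition on the true location of the prize voucher.
If it is in any of lockers 1, 2, and 3 (prior 1/4 each): locker 4 is the highest-numbered option available, probability 1; weight (1/4)·1 = 1/4 each.
If it is in locker 4 (prior 1/4): the attendant opened locker 4, so this case is ruled out; weight (1/4)·0 = 0.
The weights sum to 3/4.
So P(the prize voucher in locker 2 | the attendant opened locker 4) = (1/4) / (3/4) = 1/3.

1/3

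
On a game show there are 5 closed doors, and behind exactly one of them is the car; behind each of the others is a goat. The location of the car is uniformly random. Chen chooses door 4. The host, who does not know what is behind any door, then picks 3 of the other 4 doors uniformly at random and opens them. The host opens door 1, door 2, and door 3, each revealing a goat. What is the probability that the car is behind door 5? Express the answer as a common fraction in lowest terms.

1/2

Consider each possible location of the car in turn.
If it is behind any of doors 1, 2, and 3 (prior 1/5 each): that door was opened and seen not to hold the prize — ruled out; weight (1/5)·0 = 0 each.
If it is behind either of doors 4 and 5 (prior 1/5 each): the host picks exactly this set with probability 1/4 regardless, and none is the prize; weight (1/5)·(1/4) = 1/20 each.
The weights sum to 1/10.
So P(the car behind door 5 | the host opened door 1, door 2, and door 3) = (1/20) / (1/10) = 1/2.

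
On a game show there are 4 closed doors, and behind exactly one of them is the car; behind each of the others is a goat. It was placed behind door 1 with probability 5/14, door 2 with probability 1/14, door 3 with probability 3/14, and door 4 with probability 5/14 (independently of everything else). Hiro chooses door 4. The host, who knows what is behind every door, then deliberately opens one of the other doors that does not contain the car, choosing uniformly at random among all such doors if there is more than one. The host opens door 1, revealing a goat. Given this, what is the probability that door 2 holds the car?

3/22

Consider each possible location of the car in turn.
If it is behind door 1 (prior 5/14): the host opened door 1, so this case is ruled out; weight (5/14)·0 = 0.
If it is behind door 2 (prior 1/14): the host has 2 equally likely choices, so probability 1/2; weight (1/14)·(1/2) = 1/28.
If it is behind door 3 (prior 3/14): the host has 2 equally likely choices, so probability 1/2; weight (3/14)·(1/2) = 3/28.
If it is behind door 4 (prior 5/14): the host has 3 equally likely choices, so probability 1/3; weight (5/14)·(1/3) = 5/42.
The weights sum to 11/42.
So P(the car behind door 2 | the host opened door 1) = (1/28) / (11/42) = 3/22.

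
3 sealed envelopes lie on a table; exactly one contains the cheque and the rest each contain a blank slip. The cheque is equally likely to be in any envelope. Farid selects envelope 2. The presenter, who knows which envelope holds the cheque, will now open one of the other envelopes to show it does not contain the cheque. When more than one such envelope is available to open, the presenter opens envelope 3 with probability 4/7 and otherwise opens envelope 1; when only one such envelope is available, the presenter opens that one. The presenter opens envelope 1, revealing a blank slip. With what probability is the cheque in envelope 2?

3/10

Apply Bayes' rule, conditioning on where the cheque actually is.
If it is in envelope 1 (prior 1/3): the presenter opened envelope 1, so this case is ruled out; weight (1/3)·0 = 0.
If it is in envelope 2 (prior 1/3): envelope 3 is available but not opened, probability 3/7; weight (1/3)·(3/7) = 1/7.
If it is in envelope 3 (prior 1/3): only envelope 1 is available, probability 1; weight (1/3)·1 = 1/3.
The weights sum to 10/21.
So P(the cheque in envelope 2 | the presenter opened envelope 1) = (1/7) / (10/21) = 3/10.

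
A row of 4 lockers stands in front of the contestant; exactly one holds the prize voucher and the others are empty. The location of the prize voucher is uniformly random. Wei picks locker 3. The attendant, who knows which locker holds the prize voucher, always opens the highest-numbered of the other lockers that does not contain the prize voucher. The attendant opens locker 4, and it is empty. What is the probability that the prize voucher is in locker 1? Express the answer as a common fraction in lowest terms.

Consider each possible location of the prize voucher in turn.
If it is in any of lockers 1, 2, and 3 (prior 1/4 each): locker 4 is the highest-numbered option available, probability 1; weight (1/4)·1 = 1/4 each.
If it is in locker 4 (prior 1/4): the attendant opened locker 4, so this case is ruled out; weight (1/4)·0 = 0.
The weights sum to 3/4.
So P(the prize voucher in locker 1 | the attendant opened locker 4) = (1/4) / (3/4) = 1/3.

1/3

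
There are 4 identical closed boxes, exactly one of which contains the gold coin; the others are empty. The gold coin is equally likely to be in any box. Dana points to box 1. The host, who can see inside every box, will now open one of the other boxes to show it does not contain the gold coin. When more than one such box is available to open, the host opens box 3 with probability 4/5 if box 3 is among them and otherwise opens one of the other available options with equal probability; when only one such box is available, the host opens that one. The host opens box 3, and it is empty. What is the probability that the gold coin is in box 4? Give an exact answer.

1/3

Consider each possible location of the gold coin in turn.
If it is in any of boxes 1, 2, and 4 (prior 1/4 each): box 3 is available, opened with probability 4/5; weight (1/4)·(4/5) = 1/5 each.
If it is in box 3 (prior 1/4): the host opened box 3, so this case is ruled out; weight (1/4)·0 = 0.
The weights sum to 3/5.
So P(the gold coin in box 4 | the host opened box 3) = (1/5) / (3/5) = 1/3.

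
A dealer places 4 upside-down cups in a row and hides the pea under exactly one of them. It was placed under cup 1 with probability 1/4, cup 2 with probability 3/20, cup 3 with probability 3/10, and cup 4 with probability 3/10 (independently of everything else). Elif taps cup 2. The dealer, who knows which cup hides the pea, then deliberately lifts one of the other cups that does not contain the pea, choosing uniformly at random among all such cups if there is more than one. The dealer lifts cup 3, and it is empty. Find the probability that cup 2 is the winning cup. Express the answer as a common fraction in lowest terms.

Consider each possible location of the pea in turn.
If it is under cup 1 (prior 1/4): the dealer has 2 equally likely choices, so probability 1/2; weight (1/4)·(1/2) = 1/8.
If it is under cup 2 (prior 3/20): the dealer has 3 equally likely choices, so probability 1/3; weight (3/20)·(1/3) = 1/20.
If it is under cup 3 (prior 3/10): the dealer opened cup 3, so this case is ruled out; weight (3/10)·0 = 0.
If it is under cup 4 (prior 3/10): the dealer has 2 equally likely choices, so probability 1/2; weight (3/10)·(1/2) = 3/20.
The weights sum to 13/40.
So P(the pea under cup 2 | the dealer opened cup 3) = (1/20) / (13/40) = 2/13.

2/13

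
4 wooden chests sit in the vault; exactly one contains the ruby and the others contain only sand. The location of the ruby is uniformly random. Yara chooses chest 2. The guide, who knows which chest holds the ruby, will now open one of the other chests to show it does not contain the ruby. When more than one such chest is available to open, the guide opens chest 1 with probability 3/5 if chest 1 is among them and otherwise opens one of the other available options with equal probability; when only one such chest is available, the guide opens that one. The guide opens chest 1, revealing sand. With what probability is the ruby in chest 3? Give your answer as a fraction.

1/3

Consider each possible location of the ruby in turn.
If it is in chest 1 (prior 1/4): the guide opened chest 1, so this case is ruled out; weight (1/4)·0 = 0.
If it is in any of chests 2, 3, and 4 (prior 1/4 each): chest 1 is available, opened with probability 3/5; weight (1/4)·(3/5) = 3/20 each.
The weights sum to 9/20.
So P(the ruby in chest 3 | the guide opened chest 1) = (3/20) / (9/20) = 1/3.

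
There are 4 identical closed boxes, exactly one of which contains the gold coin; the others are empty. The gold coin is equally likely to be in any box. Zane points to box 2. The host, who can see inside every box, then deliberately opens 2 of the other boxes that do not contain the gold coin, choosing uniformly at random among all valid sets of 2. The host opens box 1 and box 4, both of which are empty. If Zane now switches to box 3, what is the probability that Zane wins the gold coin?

Condition on the true location of the gold coin.
If it is in either of boxes 1 and 4 (prior 1/4 each): that box was opened and seen not to hold the prize — ruled out; weight (1/4)·0 = 0 each.
If it is in box 2 (prior 1/4): the host has 3 equally likely choices, so probability 1/3; weight (1/4)·(1/3) = 1/12.
If it is in box 3 (prior 1/4): the host has no choice, probability 1; weight (1/4)·1 = 1/4.
The weights sum to 1/3.
So P(the gold coin in box 3 | the host opened box 1 and box 4) = (1/4) / (1/3) = 3/4.

3/4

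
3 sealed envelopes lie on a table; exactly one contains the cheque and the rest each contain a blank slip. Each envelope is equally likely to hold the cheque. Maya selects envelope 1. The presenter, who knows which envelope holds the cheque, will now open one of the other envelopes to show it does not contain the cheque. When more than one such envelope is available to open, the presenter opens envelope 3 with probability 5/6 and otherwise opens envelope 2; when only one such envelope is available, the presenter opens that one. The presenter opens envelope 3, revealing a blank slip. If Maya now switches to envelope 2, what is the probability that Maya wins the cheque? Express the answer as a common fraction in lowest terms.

Consider each possible location of the cheque in turn.
If it is in envelope 1 (prior 1/3): envelope 3 is available, opened with probability 5/6; weight (1/3)·(5/6) = 5/18.
If it is in envelope 2 (prior 1/3): only envelope 3 is available, probability 1; weight (1/3)·1 = 1/3.
If it is in envelope 3 (prior 1/3): the presenter opened envelope 3, so this case is ruled out; weight (1/3)·0 = 0.
The weights sum to 11/18.
So P(the cheque in envelope 2 | the presenter opened envelope 3) = (1/3) / (11/18) = 6/11.

6/11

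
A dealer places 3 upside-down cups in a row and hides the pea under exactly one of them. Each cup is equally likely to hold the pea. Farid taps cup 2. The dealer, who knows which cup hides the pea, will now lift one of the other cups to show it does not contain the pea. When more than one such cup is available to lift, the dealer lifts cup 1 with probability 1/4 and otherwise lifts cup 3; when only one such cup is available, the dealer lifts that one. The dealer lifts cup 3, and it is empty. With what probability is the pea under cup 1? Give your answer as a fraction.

4/7

Consider each possible location of the pea in turn.
If it is under cup 1 (prior 1/3): only cup 3 is available, probability 1; weight (1/3)·1 = 1/3.
If it is under cup 2 (prior 1/3): cup 1 is available but not opened, probability 3/4; weight (1/3)·(3/4) = 1/4.
If it is under cup 3 (prior 1/3): the dealer opened cup 3, so this case is ruled out; weight (1/3)·0 = 0.
The weights sum to 7/12.
So P(the pea under cup 1 | the dealer opened cup 3) = (1/3) / (7/12) = 4/7.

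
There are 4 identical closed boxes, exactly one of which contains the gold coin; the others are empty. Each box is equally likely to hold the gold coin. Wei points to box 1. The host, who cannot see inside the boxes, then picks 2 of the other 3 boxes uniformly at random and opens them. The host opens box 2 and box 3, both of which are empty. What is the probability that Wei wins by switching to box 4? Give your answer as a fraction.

1/2

Consider each possible location of the gold coin in turn.
If it is in either of boxes 1 and 4 (prior 1/4 each): the host picks exactly this set with probability 1/3 regardless, and none is the prize; weight (1/4)·(1/3) = 1/12 each.
If it is in either of boxes 2 and 3 (prior 1/4 each): that box was opened and seen not to hold the prize — ruled out; weight (1/4)·0 = 0 each.
The weights sum to 1/6.
So P(the gold coin in box 4 | the host opened box 2 and box 3) = (1/12) / (1/6) = 1/2.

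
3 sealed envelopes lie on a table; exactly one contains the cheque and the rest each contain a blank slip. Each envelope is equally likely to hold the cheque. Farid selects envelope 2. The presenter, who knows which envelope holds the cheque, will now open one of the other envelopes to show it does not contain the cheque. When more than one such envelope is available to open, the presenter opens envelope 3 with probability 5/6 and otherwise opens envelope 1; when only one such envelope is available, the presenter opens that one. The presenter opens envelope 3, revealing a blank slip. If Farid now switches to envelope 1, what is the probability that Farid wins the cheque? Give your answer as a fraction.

Apply Bayes' rule, conditioning on where the cheque actually is.
If it is in envelope 1 (prior 1/3): only envelope 3 is available, probability 1; weight (1/3)·1 = 1/3.
If it is in envelope 2 (prior 1/3): envelope 3 is available, opened with probability 5/6; weight (1/3)·(5/6) = 5/18.
If it is in envelope 3 (prior 1/3): the presenter opened envelope 3, so this case is ruled out; weight (1/3)·0 = 0.
The weights sum to 11/18.
So P(the cheque in envelope 1 | the presenter opened envelope 3) = (1/3) / (11/18) = 6/11.

6/11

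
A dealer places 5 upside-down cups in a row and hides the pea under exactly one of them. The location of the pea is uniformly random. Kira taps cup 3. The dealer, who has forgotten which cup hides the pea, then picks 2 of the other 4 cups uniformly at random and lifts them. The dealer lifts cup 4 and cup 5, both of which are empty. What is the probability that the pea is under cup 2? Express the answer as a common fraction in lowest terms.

Condition on the true location of the pea.
If it is under any of cups 1, 2, and 3 (prior 1/5 each): the dealer picks exactly this set with probability 1/6 regardless, and none is the prize; weight (1/5)·(1/6) = 1/30 each.
If it is under either of cups 4 and 5 (prior 1/5 each): that cup was opened and seen not to hold the prize — ruled out; weight (1/5)·0 = 0 each.
The weights sum to 1/10.
So P(the pea under cup 2 | the dealer opened cup 4 and cup 5) = (1/30) / (1/10) = 1/3.

1/3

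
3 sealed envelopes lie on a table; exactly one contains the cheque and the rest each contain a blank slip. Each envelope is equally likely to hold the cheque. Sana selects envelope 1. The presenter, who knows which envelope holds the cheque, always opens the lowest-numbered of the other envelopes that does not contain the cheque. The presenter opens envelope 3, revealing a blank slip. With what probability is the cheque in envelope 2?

1

Apply Bayes' rule, conditioning on where the cheque actually is.
If it is in envelope 1 (prior 1/3): the presenter would have opened envelope 2 instead, probability 0; weight (1/3)·0 = 0.
If it is in envelope 2 (prior 1/3): envelope 3 is the lowest-numbered option available, probability 1; weight (1/3)·1 = 1/3.
If it is in envelope 3 (prior 1/3): the presenter opened envelope 3, so this case is ruled out; weight (1/3)·0 = 0.
The weights sum to 1/3.
So P(the cheque in envelope 2 | the presenter opened envelope 3) = (1/3) / (1/3) = 1.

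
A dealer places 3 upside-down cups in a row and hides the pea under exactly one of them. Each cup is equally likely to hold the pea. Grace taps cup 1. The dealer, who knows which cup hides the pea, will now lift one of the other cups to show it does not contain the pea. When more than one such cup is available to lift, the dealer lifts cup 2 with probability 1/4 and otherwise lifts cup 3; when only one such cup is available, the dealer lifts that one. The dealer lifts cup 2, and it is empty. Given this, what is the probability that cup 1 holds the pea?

1/5

Apply Bayes' rule, conditioning on where the pea actually is.
If it is under cup 1 (prior 1/3): cup 2 is available, opened with probability 1/4; weight (1/3)·(1/4) = 1/12.
If it is under cup 2 (prior 1/3): the dealer opened cup 2, so this case is ruled out; weight (1/3)·0 = 0.
If it is under cup 3 (prior 1/3): only cup 2 is available, probability 1; weight (1/3)·1 = 1/3.
The weights sum to 5/12.
So P(the pea under cup 1 | the dealer opened cup 2) = (1/12) / (5/12) = 1/5.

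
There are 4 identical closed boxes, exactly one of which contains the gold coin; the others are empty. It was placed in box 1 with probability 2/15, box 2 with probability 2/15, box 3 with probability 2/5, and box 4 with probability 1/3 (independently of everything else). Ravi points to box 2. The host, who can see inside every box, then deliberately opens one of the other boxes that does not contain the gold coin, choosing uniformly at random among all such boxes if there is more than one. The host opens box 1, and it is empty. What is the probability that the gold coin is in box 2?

Consider each possible location of the gold coin in turn.
If it is in box 1 (prior 2/15): the host opened box 1, so this case is ruled out; weight (2/15)·0 = 0.
If it is in box 2 (prior 2/15): the host has 3 equally likely choices, so probability 1/3; weight (2/15)·(1/3) = 2/45.
If it is in box 3 (prior 2/5): the host has 2 equally likely choices, so probability 1/2; weight (2/5)·(1/2) = 1/5.
If it is in box 4 (prior 1/3): the host has 2 equally likely choices, so probability 1/2; weight (1/3)·(1/2) = 1/6.
The weights sum to 37/90.
So P(the gold coin in box 2 | the host opened box 1) = (2/45) / (37/90) = 4/37.

4/37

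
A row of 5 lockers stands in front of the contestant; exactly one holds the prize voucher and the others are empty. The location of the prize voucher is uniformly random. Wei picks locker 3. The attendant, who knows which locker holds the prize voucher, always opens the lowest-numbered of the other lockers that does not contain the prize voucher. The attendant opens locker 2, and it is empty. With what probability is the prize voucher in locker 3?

0

Condition on the true location of the prize voucher.
If it is in locker 1 (prior 1/5): locker 2 is the lowest-numbered option available, probability 1; weight (1/5)·1 = 1/5.
If it is in locker 2 (prior 1/5): the attendant opened locker 2, so this case is ruled out; weight (1/5)·0 = 0.
If it is in any of lockers 3, 4, and 5 (prior 1/5 each): the attendant would have opened locker 1 instead, probability 0; weight (1/5)·0 = 0 each.
The weights sum to 1/5.
So P(the prize voucher in locker 3 | the attendant opened locker 2) = 0 / (1/5) = 0.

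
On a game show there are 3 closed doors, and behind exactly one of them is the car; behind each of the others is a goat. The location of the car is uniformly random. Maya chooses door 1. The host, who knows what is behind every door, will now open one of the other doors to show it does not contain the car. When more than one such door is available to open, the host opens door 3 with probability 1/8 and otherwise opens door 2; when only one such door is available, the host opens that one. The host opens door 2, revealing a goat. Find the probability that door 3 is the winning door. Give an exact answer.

Condition on the true location of the car.
If it is behind door 1 (prior 1/3): door 3 is available but not opened, probability 7/8; weight (1/3)·(7/8) = 7/24.
If it is behind door 2 (prior 1/3): the host opened door 2, so this case is ruled out; weight (1/3)·0 = 0.
If it is behind door 3 (prior 1/3): only door 2 is available, probability 1; weight (1/3)·1 = 1/3.
The weights sum to 5/8.
So P(the car behind door 3 | the host opened door 2) = (1/3) / (5/8) = 8/15.

8/15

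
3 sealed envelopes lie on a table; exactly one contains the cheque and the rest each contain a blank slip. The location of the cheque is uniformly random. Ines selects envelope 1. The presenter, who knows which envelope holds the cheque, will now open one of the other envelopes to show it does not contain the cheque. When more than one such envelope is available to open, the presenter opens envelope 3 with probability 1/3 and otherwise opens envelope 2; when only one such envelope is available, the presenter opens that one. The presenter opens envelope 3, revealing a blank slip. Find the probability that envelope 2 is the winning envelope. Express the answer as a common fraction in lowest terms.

3/4

Condition on the true location of the cheque.
If it is in envelope 1 (prior 1/3): envelope 3 is available, opened with probability 1/3; weight (1/3)·(1/3) = 1/9.
If it is in envelope 2 (prior 1/3): only envelope 3 is available, probability 1; weight (1/3)·1 = 1/3.
If it is in envelope 3 (prior 1/3): the presenter opened envelope 3, so this case is ruled out; weight (1/3)·0 = 0.
The weights sum to 4/9.
So P(the cheque in envelope 2 | the presenter opened envelope 3) = (1/3) / (4/9) = 3/4.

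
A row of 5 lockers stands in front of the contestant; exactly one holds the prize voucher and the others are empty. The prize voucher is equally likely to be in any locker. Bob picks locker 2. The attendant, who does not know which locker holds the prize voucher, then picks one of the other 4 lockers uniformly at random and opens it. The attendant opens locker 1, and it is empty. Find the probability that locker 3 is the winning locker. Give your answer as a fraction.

1/4

Consider each possible location of the prize voucher in turn.
If it is in locker 1 (prior 1/5): the attendant opened locker 1, so this case is ruled out; weight (1/5)·0 = 0.
If it is in any of lockers 2, 3, 4, and 5 (prior 1/5 each): the attendant picks locker 1 with probability 1/4 regardless, and it is not the prize; weight (1/5)·(1/4) = 1/20 each.
The weights sum to 1/5.
So P(the prize voucher in locker 3 | the attendant opened locker 1) = (1/20) / (1/5) = 1/4.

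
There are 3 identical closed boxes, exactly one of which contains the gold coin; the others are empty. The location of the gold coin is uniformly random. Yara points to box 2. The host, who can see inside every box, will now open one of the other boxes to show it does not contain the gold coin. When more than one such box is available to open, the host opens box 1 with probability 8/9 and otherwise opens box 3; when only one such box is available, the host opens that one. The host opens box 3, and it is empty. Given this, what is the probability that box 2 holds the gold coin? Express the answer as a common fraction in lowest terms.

Apply Bayes' rule, conditioning on where the gold coin actually is.
If it is in box 1 (prior 1/3): only box 3 is available, probability 1; weight (1/3)·1 = 1/3.
If it is in box 2 (prior 1/3): box 1 is available but not opened, probability 1/9; weight (1/3)·(1/9) = 1/27.
If it is in box 3 (prior 1/3): the host opened box 3, so this case is ruled out; weight (1/3)·0 = 0.
The weights sum to 10/27.
So P(the gold coin in box 2 | the host opened box 3) = (1/27) / (10/27) = 1/10.

1/10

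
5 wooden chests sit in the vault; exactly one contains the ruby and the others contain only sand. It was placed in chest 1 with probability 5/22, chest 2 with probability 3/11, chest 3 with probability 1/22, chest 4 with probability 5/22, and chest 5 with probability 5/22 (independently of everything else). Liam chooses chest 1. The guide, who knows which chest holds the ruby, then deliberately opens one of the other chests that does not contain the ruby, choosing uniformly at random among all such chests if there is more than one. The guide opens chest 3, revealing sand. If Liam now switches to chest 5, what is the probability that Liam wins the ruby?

20/79

Condition on the true location of the ruby.
If it is in chest 1 (prior 5/22): the guide has 4 equally likely choices, so probability 1/4; weight (5/22)·(1/4) = 5/88.
If it is in chest 2 (prior 3/11): the guide has 3 equally likely choices, so probability 1/3; weight (3/11)·(1/3) = 1/11.
If it is in chest 3 (prior 1/22): the guide opened chest 3, so this case is ruled out; weight (1/22)·0 = 0.
If it is in either of chests 4 and 5 (prior 5/22 each): the guide has 3 equally likely choices, so probability 1/3; weight (5/22)·(1/3) = 5/66 each.
The weights sum to 79/264.
So P(the ruby in chest 5 | the guide opened chest 3) = (5/66) / (79/264) = 20/79.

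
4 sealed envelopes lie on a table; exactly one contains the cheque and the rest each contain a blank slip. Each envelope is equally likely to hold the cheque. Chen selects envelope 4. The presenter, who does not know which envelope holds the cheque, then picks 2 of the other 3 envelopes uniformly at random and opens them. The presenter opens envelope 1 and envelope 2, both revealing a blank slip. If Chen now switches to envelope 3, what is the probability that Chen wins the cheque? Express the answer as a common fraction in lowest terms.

1/2

Apply Bayes' rule, conditioning on where the cheque actually is.
If it is in either of envelopes 1 and 2 (prior 1/4 each): that envelope was opened and seen not to hold the prize — ruled out; weight (1/4)·0 = 0 each.
If it is in either of envelopes 3 and 4 (prior 1/4 each): the presenter picks exactly this set with probability 1/3 regardless, and none is the prize; weight (1/4)·(1/3) = 1/12 each.
The weights sum to 1/6.
So P(the cheque in envelope 3 | the presenter opened envelope 1 and envelope 2) = (1/12) / (1/6) = 1/2.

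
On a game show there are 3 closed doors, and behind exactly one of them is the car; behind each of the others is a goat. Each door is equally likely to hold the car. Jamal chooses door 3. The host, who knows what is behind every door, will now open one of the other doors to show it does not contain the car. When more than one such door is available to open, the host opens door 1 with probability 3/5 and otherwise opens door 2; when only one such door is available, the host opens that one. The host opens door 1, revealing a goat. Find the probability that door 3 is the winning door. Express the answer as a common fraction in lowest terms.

Apply Bayes' rule, conditioning on where the car actually is.
If it is behind door 1 (prior 1/3): the host opened door 1, so this case is ruled out; weight (1/3)·0 = 0.
If it is behind door 2 (prior 1/3): only door 1 is available, probability 1; weight (1/3)·1 = 1/3.
If it is behind door 3 (prior 1/3): door 1 is available, opened with probability 3/5; weight (1/3)·(3/5) = 1/5.
The weights sum to 8/15.
So P(the car behind door 3 | the host opened door 1) = (1/5) / (8/15) = 3/8.

3/8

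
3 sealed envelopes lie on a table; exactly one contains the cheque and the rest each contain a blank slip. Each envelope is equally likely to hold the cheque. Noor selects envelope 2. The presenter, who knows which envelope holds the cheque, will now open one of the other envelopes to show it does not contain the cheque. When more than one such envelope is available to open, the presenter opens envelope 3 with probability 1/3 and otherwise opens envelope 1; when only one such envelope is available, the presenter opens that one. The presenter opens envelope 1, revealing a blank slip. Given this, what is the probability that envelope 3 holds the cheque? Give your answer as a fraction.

3/5

Consider each possible location of the cheque in turn.
If it is in envelope 1 (prior 1/3): the presenter opened envelope 1, so this case is ruled out; weight (1/3)·0 = 0.
If it is in envelope 2 (prior 1/3): envelope 3 is available but not opened, probability 2/3; weight (1/3)·(2/3) = 2/9.
If it is in envelope 3 (prior 1/3): only envelope 1 is available, probability 1; weight (1/3)·1 = 1/3.
The weights sum to 5/9.
So P(the cheque in envelope 3 | the presenter opened envelope 1) = (1/3) / (5/9) = 3/5.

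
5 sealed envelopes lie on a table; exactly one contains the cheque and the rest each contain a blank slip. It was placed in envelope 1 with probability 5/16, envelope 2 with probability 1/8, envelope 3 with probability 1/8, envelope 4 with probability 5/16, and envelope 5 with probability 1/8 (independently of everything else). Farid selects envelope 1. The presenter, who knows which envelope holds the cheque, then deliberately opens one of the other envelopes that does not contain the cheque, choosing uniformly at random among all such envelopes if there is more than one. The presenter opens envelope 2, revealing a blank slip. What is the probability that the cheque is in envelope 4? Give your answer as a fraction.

20/51

Consider each possible location of the cheque in turn.
If it is in envelope 1 (prior 5/16): the presenter has 4 equally likely choices, so probability 1/4; weight (5/16)·(1/4) = 5/64.
If it is in envelope 2 (prior 1/8): the presenter opened envelope 2, so this case is ruled out; weight (1/8)·0 = 0.
If it is in either of envelopes 3 and 5 (prior 1/8 each): the presenter has 3 equally likely choices, so probability 1/3; weight (1/8)·(1/3) = 1/24 each.
If it is in envelope 4 (prior 5/16): the presenter has 3 equally likely choices, so probability 1/3; weight (5/16)·(1/3) = 5/48.
The weights sum to 17/64.
So P(the cheque in envelope 4 | the presenter opened envelope 2) = (5/48) / (17/64) = 20/51.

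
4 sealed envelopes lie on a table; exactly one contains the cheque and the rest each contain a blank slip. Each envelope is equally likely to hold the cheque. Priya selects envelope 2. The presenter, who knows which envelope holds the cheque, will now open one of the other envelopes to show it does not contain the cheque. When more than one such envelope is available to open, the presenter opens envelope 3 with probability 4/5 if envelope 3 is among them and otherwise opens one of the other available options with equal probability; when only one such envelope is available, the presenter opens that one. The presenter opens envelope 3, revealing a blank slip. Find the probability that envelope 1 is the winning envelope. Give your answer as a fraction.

1/3

Consider each possible location of the cheque in turn.
If it is in any of envelopes 1, 2, and 4 (prior 1/4 each): envelope 3 is available, opened with probability 4/5; weight (1/4)·(4/5) = 1/5 each.
If it is in envelope 3 (prior 1/4): the presenter opened envelope 3, so this case is ruled out; weight (1/4)·0 = 0.
The weights sum to 3/5.
So P(the cheque in envelope 1 | the presenter opened envelope 3) = (1/5) / (3/5) = 1/3.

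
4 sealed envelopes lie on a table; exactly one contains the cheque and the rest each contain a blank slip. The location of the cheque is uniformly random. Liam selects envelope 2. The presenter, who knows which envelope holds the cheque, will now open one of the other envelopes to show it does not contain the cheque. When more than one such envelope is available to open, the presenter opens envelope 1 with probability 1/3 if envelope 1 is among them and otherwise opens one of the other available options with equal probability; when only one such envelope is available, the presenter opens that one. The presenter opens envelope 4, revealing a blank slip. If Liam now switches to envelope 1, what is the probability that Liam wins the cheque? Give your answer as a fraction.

Apply Bayes' rule, conditioning on where the cheque actually is.
If it is in envelope 1 (prior 1/4): envelope 1 holds the prize so is unavailable; the presenter chooses uniformly among the 2 others, probability 1/2; weight (1/4)·(1/2) = 1/8.
If it is in envelope 2 (prior 1/4): envelope 1 is available but not opened; envelope 4 gets probability (1 − 1/3)/2 = 1/3; weight (1/4)·(1/3) = 1/12.
If it is in envelope 3 (prior 1/4): envelope 1 is available but not opened, probability 2/3; weight (1/4)·(2/3) = 1/6.
If it is in envelope 4 (prior 1/4): the presenter opened envelope 4, so this case is ruled out; weight (1/4)·0 = 0.
The weights sum to 3/8.
So P(the cheque in envelope 1 | the presenter opened envelope 4) = (1/8) / (3/8) = 1/3.

1/3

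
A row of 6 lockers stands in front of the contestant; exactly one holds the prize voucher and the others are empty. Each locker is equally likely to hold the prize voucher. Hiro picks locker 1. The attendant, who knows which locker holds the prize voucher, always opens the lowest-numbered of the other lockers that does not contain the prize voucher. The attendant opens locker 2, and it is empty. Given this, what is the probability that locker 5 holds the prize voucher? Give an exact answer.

Condition on the true location of the prize voucher.
If it is in any of lockers 1, 3, 4, 5, and 6 (prior 1/6 each): locker 2 is the lowest-numbered option available, probability 1; weight (1/6)·1 = 1/6 each.
If it is in locker 2 (prior 1/6): the attendant opened locker 2, so this case is ruled out; weight (1/6)·0 = 0.
The weights sum to 5/6.
So P(the prize voucher in locker 5 | the attendant opened locker 2) = (1/6) / (5/6) = 1/5.

1/5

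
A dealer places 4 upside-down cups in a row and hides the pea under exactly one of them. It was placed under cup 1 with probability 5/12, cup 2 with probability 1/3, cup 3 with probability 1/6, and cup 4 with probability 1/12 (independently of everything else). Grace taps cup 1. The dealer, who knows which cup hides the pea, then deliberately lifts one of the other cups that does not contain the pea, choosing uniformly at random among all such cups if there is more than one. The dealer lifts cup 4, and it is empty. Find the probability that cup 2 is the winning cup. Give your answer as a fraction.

Apply Bayes' rule, conditioning on where the pea actually is.
If it is under cup 1 (prior 5/12): the dealer has 3 equally likely choices, so probability 1/3; weight (5/12)·(1/3) = 5/36.
If it is under cup 2 (prior 1/3): the dealer has 2 equally likely choices, so probability 1/2; weight (1/3)·(1/2) = 1/6.
If it is under cup 3 (prior 1/6): the dealer has 2 equally likely choices, so probability 1/2; weight (1/6)·(1/2) = 1/12.
If it is under cup 4 (prior 1/12): the dealer opened cup 4, so this case is ruled out; weight (1/12)·0 = 0.
The weights sum to 7/18.
So P(the pea under cup 2 | the dealer opened cup 4) = (1/6) / (7/18) = 3/7.

3/7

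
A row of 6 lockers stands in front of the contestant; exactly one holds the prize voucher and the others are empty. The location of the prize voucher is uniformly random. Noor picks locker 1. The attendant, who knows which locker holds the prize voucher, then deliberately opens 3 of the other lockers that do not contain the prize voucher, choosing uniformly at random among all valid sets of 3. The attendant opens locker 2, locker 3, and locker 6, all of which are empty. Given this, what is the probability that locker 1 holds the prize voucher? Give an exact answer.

Consider each possible location of the prize voucher in turn.
If it is in locker 1 (prior 1/6): the attendant has 10 equally likely choices, so probability 1/10; weight (1/6)·(1/10) = 1/60.
If it is in any of lockers 2, 3, and 6 (prior 1/6 each): that locker was opened and seen not to hold the prize — ruled out; weight (1/6)·0 = 0 each.
If it is in either of lockers 4 and 5 (prior 1/6 each): the attendant has 4 equally likely choices, so probability 1/4; weight (1/6)·(1/4) = 1/24 each.
The weights sum to 1/10.
So P(the prize voucher in locker 1 | the attendant opened locker 2, locker 3, and locker 6) = (1/60) / (1/10) = 1/6.

1/6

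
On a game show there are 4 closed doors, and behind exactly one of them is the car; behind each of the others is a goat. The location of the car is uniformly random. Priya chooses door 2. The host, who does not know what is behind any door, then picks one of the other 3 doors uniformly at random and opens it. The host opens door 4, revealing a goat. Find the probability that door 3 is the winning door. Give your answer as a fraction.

1/3

Condition on the true location of the car.
If it is behind any of doors 1, 2, and 3 (prior 1/4 each): the host picks door 4 with probability 1/3 regardless, and it is not the prize; weight (1/4)·(1/3) = 1/12 each.
If it is behind door 4 (prior 1/4): the host opened door 4, so this case is ruled out; weight (1/4)·0 = 0.
The weights sum to 1/4.
So P(the car behind door 3 | the host opened door 4) = (1/12) / (1/4) = 1/3.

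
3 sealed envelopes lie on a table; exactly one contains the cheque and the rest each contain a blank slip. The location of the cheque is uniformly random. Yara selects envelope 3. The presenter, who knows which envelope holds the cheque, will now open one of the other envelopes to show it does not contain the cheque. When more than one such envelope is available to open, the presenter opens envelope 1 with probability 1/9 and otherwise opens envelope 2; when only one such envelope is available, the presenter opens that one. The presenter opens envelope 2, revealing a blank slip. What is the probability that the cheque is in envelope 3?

Condition on the true location of the cheque.
If it is in envelope 1 (prior 1/3): only envelope 2 is available, probability 1; weight (1/3)·1 = 1/3.
If it is in envelope 2 (prior 1/3): the presenter opened envelope 2, so this case is ruled out; weight (1/3)·0 = 0.
If it is in envelope 3 (prior 1/3): envelope 1 is available but not opened, probability 8/9; weight (1/3)·(8/9) = 8/27.
The weights sum to 17/27.
So P(the cheque in envelope 3 | the presenter opened envelope 2) = (8/27) / (17/27) = 8/17.

8/17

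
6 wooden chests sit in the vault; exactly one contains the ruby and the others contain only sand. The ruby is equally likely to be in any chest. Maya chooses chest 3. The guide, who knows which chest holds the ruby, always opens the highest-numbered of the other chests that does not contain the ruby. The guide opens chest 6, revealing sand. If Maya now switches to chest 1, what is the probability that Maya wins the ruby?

Consider each possible location of the ruby in turn.
If it is in any of chests 1, 2, 3, 4, and 5 (prior 1/6 each): chest 6 is the highest-numbered option available, probability 1; weight (1/6)·1 = 1/6 each.
If it is in chest 6 (prior 1/6): the guide opened chest 6, so this case is ruled out; weight (1/6)·0 = 0.
The weights sum to 5/6.
So P(the ruby in chest 1 | the guide opened chest 6) = (1/6) / (5/6) = 1/5.

1/5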